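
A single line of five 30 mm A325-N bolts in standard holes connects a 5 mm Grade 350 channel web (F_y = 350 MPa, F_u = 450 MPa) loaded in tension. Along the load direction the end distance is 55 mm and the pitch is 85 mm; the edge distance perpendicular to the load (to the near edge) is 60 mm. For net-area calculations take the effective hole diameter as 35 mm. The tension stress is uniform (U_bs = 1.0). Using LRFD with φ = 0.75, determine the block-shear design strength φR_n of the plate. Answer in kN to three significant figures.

Shear plane L_v = 55 + 4·85 = 395 mm; A_gv = 395 × 5 = 1975 mm².
A_nv = (395 − 4.5·35) × 5 = 1188 mm².
A_nt = (60 − 0.5·35) × 5 = 212.5 mm².
0.6 F_u A_nv = 320.6 kN; 0.6 F_y A_gv = 414.8 kN → shear rupture governs the shear term.
R_n = 320.6 + 1.0 × 450 × 212.5 / 1000 = 416.2 kN.
Design strength φR_n = 0.75 × 416.2 = 312 kN.

312 kN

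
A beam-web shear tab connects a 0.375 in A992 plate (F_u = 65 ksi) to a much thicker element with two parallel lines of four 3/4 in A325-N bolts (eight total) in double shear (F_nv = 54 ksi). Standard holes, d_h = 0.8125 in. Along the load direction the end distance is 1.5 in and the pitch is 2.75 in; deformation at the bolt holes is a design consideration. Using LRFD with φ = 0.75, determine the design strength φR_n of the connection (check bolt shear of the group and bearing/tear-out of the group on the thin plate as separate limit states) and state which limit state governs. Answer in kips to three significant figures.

245 kips (bearing governs)

Bolt shear: A_b = π·0.75²/4 = 0.4418 in²; R_n = 54 × 0.4418 × 8 × 2 = 381.7 kips → 0.75 × 381.7 = 286 kips.
Bearing (1.2 l_c t F_u ≤ 2.4 d t F_u): upper limit = 2.4·0.75·0.375·65 = 43.87 kips.
  Edge l_c = 1.5 − 0.8125/2 = 1.094 → r_n = 31.99 kips; interior l_c = 2.75 − 0.8125 = 1.938 → r_n = 43.87 kips.
  R_n,bearing = 2·31.99 + 6·43.87 = 327.2 kips → 0.75 × 327.2 = 245 kips.
Bearing governs: 245 kips.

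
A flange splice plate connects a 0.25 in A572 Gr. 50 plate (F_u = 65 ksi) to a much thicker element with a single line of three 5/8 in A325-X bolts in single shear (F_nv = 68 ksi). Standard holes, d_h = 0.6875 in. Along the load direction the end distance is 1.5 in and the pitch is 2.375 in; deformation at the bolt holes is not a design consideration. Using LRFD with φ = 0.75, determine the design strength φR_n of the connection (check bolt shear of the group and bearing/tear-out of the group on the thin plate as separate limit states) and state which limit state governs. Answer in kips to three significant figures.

Bolt shear: A_b = π·0.625²/4 = 0.3068 in²; R_n = 68 × 0.3068 × 3 × 1 = 62.59 kips → 0.75 × 62.59 = 46.9 kips.
Bearing (1.5 l_c t F_u ≤ 3.0 d t F_u): upper limit = 3.0·0.625·0.25·65 = 30.47 kips.
  Edge l_c = 1.5 − 0.6875/2 = 1.156 → r_n = 28.18 kips; interior l_c = 2.375 − 0.6875 = 1.688 → r_n = 30.47 kips.
  R_n,bearing = 1·28.18 + 2·30.47 = 89.12 kips → 0.75 × 89.12 = 66.8 kips.
Bolt shear governs: 46.9 kips.

46.9 kips (bolt shear governs)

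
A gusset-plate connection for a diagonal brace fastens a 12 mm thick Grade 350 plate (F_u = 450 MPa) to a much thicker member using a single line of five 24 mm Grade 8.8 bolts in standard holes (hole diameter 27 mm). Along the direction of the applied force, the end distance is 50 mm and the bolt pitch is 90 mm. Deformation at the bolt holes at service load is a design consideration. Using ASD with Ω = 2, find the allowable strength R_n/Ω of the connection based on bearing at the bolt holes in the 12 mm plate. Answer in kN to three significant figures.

Per bolt r_n = 1.2 l_c t F_u ≤ 2.4 d t F_u; upper limit = 2.4 × 24 × 12 × 450 / 1000 = 311 kN.
Edge bolt: l_c = 50 − 27/2 = 36.5 mm → 1.2 × 36.5 × 12 × 450 / 1000 = 236.5 → r_n = 236.5 kN.
Interior bolts: l_c = 90 − 27 = 63 mm → 1.2 × 63 × 12 × 450 / 1000 = 408.2 → r_n = 311 kN.
R_n = 1 × 236.5 + 4 × 311 = 1481 kN.
Allowable strength R_n/Ω = 1481 / 2 = 740 kN.

740 kN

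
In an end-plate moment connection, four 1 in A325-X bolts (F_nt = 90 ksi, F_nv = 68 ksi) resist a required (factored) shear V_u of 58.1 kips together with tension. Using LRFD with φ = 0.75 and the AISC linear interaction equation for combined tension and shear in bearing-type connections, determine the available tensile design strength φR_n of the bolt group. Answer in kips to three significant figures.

A_b = π·1²/4 = 0.7854 in²; f_rv = 58.1 / (4 × 0.7854) = 18.49 ksi.
F'_nt = 1.3 F_nt − (F_nt / φF_nv) f_rv = 1.3·90 − (90/(0.75·68))·18.49 = 84.36 ksi, capped at F_nt → F'_nt = 84.36 ksi.
R_n = F'_nt · A_b · n = 84.36 × 0.7854 × 4 = 265 kips.
Design strength φR_n = 0.75 × 265 = 199 kips.

199 kips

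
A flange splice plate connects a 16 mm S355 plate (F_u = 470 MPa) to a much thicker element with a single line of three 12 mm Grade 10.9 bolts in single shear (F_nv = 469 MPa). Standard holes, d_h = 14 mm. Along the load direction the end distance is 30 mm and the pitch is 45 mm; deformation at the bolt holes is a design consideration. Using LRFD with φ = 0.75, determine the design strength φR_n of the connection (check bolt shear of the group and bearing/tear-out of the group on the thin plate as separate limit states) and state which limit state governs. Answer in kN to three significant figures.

Bolt shear: A_b = π·12²/4 = 113.1 mm²; R_n = 469 × 113.1 × 3 × 1 / 1000 = 159.1 kN → 0.75 × 159.1 = 119 kN.
Bearing (1.2 l_c t F_u ≤ 2.4 d t F_u): upper limit = 2.4·12·16·470 / 1000 = 216.6 kN.
  Edge l_c = 30 − 14/2 = 23 → r_n = 207.6 kN; interior l_c = 45 − 14 = 31 → r_n = 216.6 kN.
  R_n,bearing = 1·207.6 + 2·216.6 = 640.7 kN → 0.75 × 640.7 = 481 kN.
Bolt shear governs: 119 kN.

119 kN (bolt shear governs)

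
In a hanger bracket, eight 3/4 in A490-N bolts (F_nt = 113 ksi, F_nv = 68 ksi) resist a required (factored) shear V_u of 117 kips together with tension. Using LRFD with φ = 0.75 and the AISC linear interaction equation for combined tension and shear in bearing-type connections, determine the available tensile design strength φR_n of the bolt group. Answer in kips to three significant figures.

195 kips

A_b = π·0.75²/4 = 0.4418 in²; f_rv = 117 / (8 × 0.4418) = 33.1 ksi.
F'_nt = 1.3 F_nt − (F_nt / φF_nv) f_rv = 1.3·113 − (113/(0.75·68))·33.1 = 73.55 ksi, capped at F_nt → F'_nt = 73.55 ksi.
R_n = F'_nt · A_b · n = 73.55 × 0.4418 × 8 = 260 kips.
Design strength φR_n = 0.75 × 260 = 195 kips.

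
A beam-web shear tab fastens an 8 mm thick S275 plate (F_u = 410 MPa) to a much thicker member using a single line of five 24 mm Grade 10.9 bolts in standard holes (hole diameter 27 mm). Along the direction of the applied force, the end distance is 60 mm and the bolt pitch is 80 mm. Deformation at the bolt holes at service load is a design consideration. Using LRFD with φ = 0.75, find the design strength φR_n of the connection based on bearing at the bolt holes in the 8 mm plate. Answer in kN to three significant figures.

Per bolt r_n = 1.2 l_c t F_u ≤ 2.4 d t F_u; upper limit = 2.4 × 24 × 8 × 410 / 1000 = 188.9 kN.
Edge bolt: l_c = 60 − 27/2 = 46.5 mm → 1.2 × 46.5 × 8 × 410 / 1000 = 183 → r_n = 183 kN.
Interior bolts: l_c = 80 − 27 = 53 mm → 1.2 × 53 × 8 × 410 / 1000 = 208.6 → r_n = 188.9 kN.
R_n = 1 × 183 + 4 × 188.9 = 938.7 kN.
Design strength φR_n = 0.75 × 938.7 = 704 kN.

704 kN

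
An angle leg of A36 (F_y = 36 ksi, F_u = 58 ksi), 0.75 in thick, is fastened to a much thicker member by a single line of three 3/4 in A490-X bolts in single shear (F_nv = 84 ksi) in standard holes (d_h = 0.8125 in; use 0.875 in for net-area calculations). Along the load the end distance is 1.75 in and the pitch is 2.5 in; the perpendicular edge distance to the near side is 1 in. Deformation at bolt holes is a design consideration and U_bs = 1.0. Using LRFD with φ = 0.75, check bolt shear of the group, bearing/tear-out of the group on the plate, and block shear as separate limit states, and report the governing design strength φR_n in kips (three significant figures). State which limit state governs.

83.5 kips (bolt shear governs)

Bolt shear: A_b = π·0.75²/4 = 0.4418 in²; R_n = 84 × 0.4418 × 3 × 1 = 111.3 kips → 0.75 × 111.3 = 83.5 kips.
Bearing: edge l_c = 1.344, r_n = 70.14 kips; interior l_c = 1.688, r_n = 78.3 kips; R_n = 70.14 + 2·78.3 = 226.7 kips → 170 kips.
Block shear: A_gv = 5.062, A_nv = 3.422, A_nt = 0.4219 in²; R_n = min(0.6F_uA_nv, 0.6F_yA_gv) + U_bs·F_u·A_nt = 133.8 kips → 100 kips.
Bolt shear governs: 83.5 kips.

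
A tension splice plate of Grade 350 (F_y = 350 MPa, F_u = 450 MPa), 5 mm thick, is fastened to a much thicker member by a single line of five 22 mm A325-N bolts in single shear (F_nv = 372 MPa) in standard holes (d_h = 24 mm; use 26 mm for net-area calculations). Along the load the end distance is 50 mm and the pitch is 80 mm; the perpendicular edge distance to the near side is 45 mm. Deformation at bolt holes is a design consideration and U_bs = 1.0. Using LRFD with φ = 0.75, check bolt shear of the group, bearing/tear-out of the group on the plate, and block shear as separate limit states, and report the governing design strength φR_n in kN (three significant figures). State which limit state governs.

310 kN (block shear governs)

Bolt shear: A_b = π·22²/4 = 380.1 mm²; R_n = 372 × 380.1 × 5 × 1 / 1000 = 707 kN → 0.75 × 707 = 530 kN.
Bearing: edge l_c = 38, r_n = 102.6 kN; interior l_c = 56, r_n = 118.8 kN; R_n = 102.6 + 4·118.8 = 577.8 kN → 433 kN.
Block shear: A_gv = 1850, A_nv = 1265, A_nt = 160 mm²; R_n = min(0.6F_uA_nv, 0.6F_yA_gv) + U_bs·F_u·A_nt = 413.6 kN → 310 kN.
Block shear governs: 310 kN.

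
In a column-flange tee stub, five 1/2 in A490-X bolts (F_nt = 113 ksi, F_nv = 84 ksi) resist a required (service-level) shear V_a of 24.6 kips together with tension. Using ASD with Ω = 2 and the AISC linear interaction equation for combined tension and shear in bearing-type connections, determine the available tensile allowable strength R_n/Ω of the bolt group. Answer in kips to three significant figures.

A_b = π·0.5²/4 = 0.1963 in²; f_rv = 24.6 / (5 × 0.1963) = 25.06 ksi.
F'_nt = 1.3 F_nt − (Ω F_nt / F_nv) f_rv = 1.3·113 − (2·113/84)·25.06 = 79.48 ksi, capped at F_nt → F'_nt = 79.48 ksi.
R_n = F'_nt · A_b · n = 79.48 × 0.1963 × 5 = 78.03 kips.
Allowable strength R_n/Ω = 78.03 / 2 = 39 kips.

39 kips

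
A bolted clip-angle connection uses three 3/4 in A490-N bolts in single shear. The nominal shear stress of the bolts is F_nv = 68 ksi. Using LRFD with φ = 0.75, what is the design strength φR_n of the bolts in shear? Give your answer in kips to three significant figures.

67.6 kips

A_b = π × 0.75² / 4 = 0.4418 in².
R_n = F_nv · A_b · n · n_s = 68 × 0.4418 × 3 × 1 = 90.12 kips.
Design strength φR_n = 0.75 × 90.12 = 67.6 kips.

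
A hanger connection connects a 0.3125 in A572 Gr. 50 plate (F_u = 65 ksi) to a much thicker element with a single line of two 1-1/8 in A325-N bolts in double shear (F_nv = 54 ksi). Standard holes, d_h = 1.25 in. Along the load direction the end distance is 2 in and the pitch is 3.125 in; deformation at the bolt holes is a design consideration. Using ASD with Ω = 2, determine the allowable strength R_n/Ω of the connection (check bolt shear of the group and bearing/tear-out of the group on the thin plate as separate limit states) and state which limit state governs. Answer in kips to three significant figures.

Bolt shear: A_b = π·1.125²/4 = 0.994 in²; R_n = 54 × 0.994 × 2 × 2 = 214.7 kips → 214.7 / 2 = 107 kips.
Bearing (1.2 l_c t F_u ≤ 2.4 d t F_u): upper limit = 2.4·1.125·0.3125·65 = 54.84 kips.
  Edge l_c = 2 − 1.25/2 = 1.375 → r_n = 33.52 kips; interior l_c = 3.125 − 1.25 = 1.875 → r_n = 45.7 kips.
  R_n,bearing = 1·33.52 + 1·45.7 = 79.22 kips → 79.22 / 2 = 39.6 kips.
Bearing governs: 39.6 kips.

39.6 kips (bearing governs)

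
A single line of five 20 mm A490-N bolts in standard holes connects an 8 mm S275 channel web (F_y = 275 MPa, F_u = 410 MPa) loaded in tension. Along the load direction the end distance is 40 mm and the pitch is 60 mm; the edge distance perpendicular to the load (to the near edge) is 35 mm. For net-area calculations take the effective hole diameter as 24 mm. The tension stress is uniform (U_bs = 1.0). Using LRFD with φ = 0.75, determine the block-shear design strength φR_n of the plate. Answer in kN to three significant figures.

310 kN

Shear plane L_v = 40 + 4·60 = 280 mm; A_gv = 280 × 8 = 2240 mm².
A_nv = (280 − 4.5·24) × 8 = 1376 mm².
A_nt = (35 − 0.5·24) × 8 = 184 mm².
0.6 F_u A_nv = 338.5 kN; 0.6 F_y A_gv = 369.6 kN → shear rupture governs the shear term.
R_n = 338.5 + 1.0 × 410 × 184 / 1000 = 413.9 kN.
Design strength φR_n = 0.75 × 413.9 = 310 kN.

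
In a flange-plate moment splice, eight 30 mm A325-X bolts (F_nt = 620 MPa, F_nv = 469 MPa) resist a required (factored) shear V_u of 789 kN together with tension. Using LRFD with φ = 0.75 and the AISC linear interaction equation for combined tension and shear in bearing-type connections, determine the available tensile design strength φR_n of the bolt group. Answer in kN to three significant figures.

A_b = π·30²/4 = 706.9 mm²; f_rv = 789 × 1000 / (8 × 706.9) = 139.5 MPa.
F'_nt = 1.3 F_nt − (F_nt / φF_nv) f_rv = 1.3·620 − (620/(0.75·469))·139.5 = 560.1 MPa, capped at F_nt → F'_nt = 560.1 MPa.
R_n = F'_nt · A_b · n = 560.1 × 706.9 × 8 / 1000 = 3167 kN.
Design strength φR_n = 0.75 × 3167 = 2380 kN.

2380 kN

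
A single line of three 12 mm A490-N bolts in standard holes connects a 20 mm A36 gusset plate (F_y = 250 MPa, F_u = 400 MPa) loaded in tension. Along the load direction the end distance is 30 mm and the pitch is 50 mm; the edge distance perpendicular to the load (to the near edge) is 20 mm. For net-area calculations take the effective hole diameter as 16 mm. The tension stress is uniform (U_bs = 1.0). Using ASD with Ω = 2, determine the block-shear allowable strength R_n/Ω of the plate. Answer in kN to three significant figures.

Shear plane L_v = 30 + 2·50 = 130 mm; A_gv = 130 × 20 = 2600 mm².
A_nv = (130 − 2.5·16) × 20 = 1800 mm².
A_nt = (20 − 0.5·16) × 20 = 240 mm².
0.6 F_u A_nv = 432 kN; 0.6 F_y A_gv = 390 kN → shear yielding governs the shear term.
R_n = 390 + 1.0 × 400 × 240 / 1000 = 486 kN.
Allowable strength R_n/Ω = 486 / 2 = 243 kN.

243 kN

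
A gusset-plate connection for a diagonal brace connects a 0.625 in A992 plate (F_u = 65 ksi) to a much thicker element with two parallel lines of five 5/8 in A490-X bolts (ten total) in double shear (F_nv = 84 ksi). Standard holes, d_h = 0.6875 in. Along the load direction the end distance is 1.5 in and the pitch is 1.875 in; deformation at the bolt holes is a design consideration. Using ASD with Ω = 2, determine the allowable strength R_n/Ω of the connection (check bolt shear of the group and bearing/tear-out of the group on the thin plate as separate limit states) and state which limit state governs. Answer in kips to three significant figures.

258 kips (bolt shear governs)

Bolt shear: A_b = π·0.625²/4 = 0.3068 in²; R_n = 84 × 0.3068 × 10 × 2 = 515.4 kips → 515.4 / 2 = 258 kips.
Bearing (1.2 l_c t F_u ≤ 2.4 d t F_u): upper limit = 2.4·0.625·0.625·65 = 60.94 kips.
  Edge l_c = 1.5 − 0.6875/2 = 1.156 → r_n = 56.37 kips; interior l_c = 1.875 − 0.6875 = 1.188 → r_n = 57.89 kips.
  R_n,bearing = 2·56.37 + 8·57.89 = 575.9 kips → 575.9 / 2 = 288 kips.
Bolt shear governs: 258 kips.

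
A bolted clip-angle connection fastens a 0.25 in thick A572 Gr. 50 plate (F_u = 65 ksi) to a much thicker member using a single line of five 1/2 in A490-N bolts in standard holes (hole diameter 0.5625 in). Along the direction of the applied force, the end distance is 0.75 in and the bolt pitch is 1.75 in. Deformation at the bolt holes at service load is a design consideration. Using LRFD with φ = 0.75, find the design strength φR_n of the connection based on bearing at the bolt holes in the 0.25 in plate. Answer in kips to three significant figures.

Per bolt r_n = 1.2 l_c t F_u ≤ 2.4 d t F_u; upper limit = 2.4 × 0.5 × 0.25 × 65 = 19.5 kips.
Edge bolt: l_c = 0.75 − 0.5625/2 = 0.4688 in → 1.2 × 0.4688 × 0.25 × 65 = 9.141 → r_n = 9.141 kips.
Interior bolts: l_c = 1.75 − 0.5625 = 1.188 in → 1.2 × 1.188 × 0.25 × 65 = 23.16 → r_n = 19.5 kips.
R_n = 1 × 9.141 + 4 × 19.5 = 87.14 kips.
Design strength φR_n = 0.75 × 87.14 = 65.4 kips.

65.4 kips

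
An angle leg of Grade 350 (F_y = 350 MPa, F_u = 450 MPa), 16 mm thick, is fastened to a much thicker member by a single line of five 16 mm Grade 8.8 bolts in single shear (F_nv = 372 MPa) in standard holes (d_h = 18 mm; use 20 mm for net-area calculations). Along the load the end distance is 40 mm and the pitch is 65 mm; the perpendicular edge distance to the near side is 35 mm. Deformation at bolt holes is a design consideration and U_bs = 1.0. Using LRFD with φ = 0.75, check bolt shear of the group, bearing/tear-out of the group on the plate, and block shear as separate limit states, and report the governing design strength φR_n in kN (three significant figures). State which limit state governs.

280 kN (bolt shear governs)

Bolt shear: A_b = π·16²/4 = 201.1 mm²; R_n = 372 × 201.1 × 5 × 1 / 1000 = 374 kN → 0.75 × 374 = 280 kN.
Bearing: edge l_c = 31, r_n = 267.8 kN; interior l_c = 47, r_n = 276.5 kN; R_n = 267.8 + 4·276.5 = 1374 kN → 1030 kN.
Block shear: A_gv = 4800, A_nv = 3360, A_nt = 400 mm²; R_n = min(0.6F_uA_nv, 0.6F_yA_gv) + U_bs·F_u·A_nt = 1087 kN → 815 kN.
Bolt shear governs: 280 kN.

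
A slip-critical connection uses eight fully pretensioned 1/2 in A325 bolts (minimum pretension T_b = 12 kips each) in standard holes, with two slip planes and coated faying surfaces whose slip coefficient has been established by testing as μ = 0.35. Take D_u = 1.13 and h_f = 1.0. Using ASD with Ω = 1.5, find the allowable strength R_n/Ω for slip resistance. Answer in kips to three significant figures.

50.6 kips

R_n = μ · D_u · h_f · T_b · n_s · n_b = 0.35 × 1.13 × 1.0 × 12 × 2 × 8 = 75.94 kips.
Allowable strength R_n/Ω = 75.94 / 1.5 = 50.6 kips.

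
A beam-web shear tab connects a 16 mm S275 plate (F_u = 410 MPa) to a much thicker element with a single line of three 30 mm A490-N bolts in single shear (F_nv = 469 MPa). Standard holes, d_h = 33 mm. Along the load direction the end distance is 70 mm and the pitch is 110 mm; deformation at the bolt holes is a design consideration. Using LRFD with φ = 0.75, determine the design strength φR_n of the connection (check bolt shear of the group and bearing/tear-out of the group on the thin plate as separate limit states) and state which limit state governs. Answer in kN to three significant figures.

746 kN (bolt shear governs)

Bolt shear: A_b = π·30²/4 = 706.9 mm²; R_n = 469 × 706.9 × 3 × 1 / 1000 = 994.5 kN → 0.75 × 994.5 = 746 kN.
Bearing (1.2 l_c t F_u ≤ 2.4 d t F_u): upper limit = 2.4·30·16·410 / 1000 = 472.3 kN.
  Edge l_c = 70 − 33/2 = 53.5 → r_n = 421.2 kN; interior l_c = 110 − 33 = 77 → r_n = 472.3 kN.
  R_n,bearing = 1·421.2 + 2·472.3 = 1366 kN → 0.75 × 1366 = 1020 kN.
Bolt shear governs: 746 kN.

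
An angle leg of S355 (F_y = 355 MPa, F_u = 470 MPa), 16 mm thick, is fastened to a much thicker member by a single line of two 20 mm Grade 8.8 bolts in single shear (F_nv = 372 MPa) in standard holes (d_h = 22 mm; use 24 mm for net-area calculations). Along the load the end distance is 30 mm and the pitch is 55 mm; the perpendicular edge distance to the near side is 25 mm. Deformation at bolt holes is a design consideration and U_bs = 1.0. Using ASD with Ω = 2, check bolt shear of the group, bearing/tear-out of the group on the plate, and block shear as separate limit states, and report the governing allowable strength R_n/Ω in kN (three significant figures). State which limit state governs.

Bolt shear: A_b = π·20²/4 = 314.2 mm²; R_n = 372 × 314.2 × 2 × 1 / 1000 = 233.7 kN → 233.7 / 2 = 117 kN.
Bearing: edge l_c = 19, r_n = 171.5 kN; interior l_c = 33, r_n = 297.8 kN; R_n = 171.5 + 1·297.8 = 469.2 kN → 235 kN.
Block shear: A_gv = 1360, A_nv = 784, A_nt = 208 mm²; R_n = min(0.6F_uA_nv, 0.6F_yA_gv) + U_bs·F_u·A_nt = 318.8 kN → 159 kN.
Bolt shear governs: 117 kN.

117 kN (bolt shear governs)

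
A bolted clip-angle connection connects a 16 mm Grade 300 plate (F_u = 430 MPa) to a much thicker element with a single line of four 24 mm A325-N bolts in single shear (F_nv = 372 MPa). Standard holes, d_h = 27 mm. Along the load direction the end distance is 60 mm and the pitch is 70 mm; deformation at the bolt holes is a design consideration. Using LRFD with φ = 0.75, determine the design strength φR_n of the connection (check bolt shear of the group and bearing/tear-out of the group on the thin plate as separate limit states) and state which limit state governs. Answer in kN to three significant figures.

Bolt shear: A_b = π·24²/4 = 452.4 mm²; R_n = 372 × 452.4 × 4 × 1 / 1000 = 673.2 kN → 0.75 × 673.2 = 505 kN.
Bearing (1.2 l_c t F_u ≤ 2.4 d t F_u): upper limit = 2.4·24·16·430 / 1000 = 396.3 kN.
  Edge l_c = 60 − 27/2 = 46.5 → r_n = 383.9 kN; interior l_c = 70 − 27 = 43 → r_n = 355 kN.
  R_n,bearing = 1·383.9 + 3·355 = 1449 kN → 0.75 × 1449 = 1090 kN.
Bolt shear governs: 505 kN.

505 kN (bolt shear governs)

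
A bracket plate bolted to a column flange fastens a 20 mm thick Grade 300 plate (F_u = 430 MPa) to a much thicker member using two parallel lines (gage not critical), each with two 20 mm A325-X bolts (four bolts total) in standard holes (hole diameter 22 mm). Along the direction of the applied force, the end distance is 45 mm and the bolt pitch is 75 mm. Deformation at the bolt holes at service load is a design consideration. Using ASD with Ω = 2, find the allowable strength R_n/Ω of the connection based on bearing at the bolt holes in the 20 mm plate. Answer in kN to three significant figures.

764 kN

Per bolt r_n = 1.2 l_c t F_u ≤ 2.4 d t F_u; upper limit = 2.4 × 20 × 20 × 430 / 1000 = 412.8 kN.
Edge bolt: l_c = 45 − 22/2 = 34 mm → 1.2 × 34 × 20 × 430 / 1000 = 350.9 → r_n = 350.9 kN.
Interior bolts: l_c = 75 − 22 = 53 mm → 1.2 × 53 × 20 × 430 / 1000 = 547 → r_n = 412.8 kN.
R_n = 2 × 350.9 + 2 × 412.8 = 1527 kN.
Allowable strength R_n/Ω = 1527 / 2 = 764 kN.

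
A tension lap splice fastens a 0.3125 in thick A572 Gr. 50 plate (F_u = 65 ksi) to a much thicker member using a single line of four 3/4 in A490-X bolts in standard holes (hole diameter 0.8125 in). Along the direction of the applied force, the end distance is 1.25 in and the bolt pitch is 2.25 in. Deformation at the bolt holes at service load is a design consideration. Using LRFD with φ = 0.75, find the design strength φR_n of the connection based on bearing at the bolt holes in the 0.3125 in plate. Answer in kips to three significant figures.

Per bolt r_n = 1.2 l_c t F_u ≤ 2.4 d t F_u; upper limit = 2.4 × 0.75 × 0.3125 × 65 = 36.56 kips.
Edge bolt: l_c = 1.25 − 0.8125/2 = 0.8438 in → 1.2 × 0.8438 × 0.3125 × 65 = 20.57 → r_n = 20.57 kips.
Interior bolts: l_c = 2.25 − 0.8125 = 1.438 in → 1.2 × 1.438 × 0.3125 × 65 = 35.04 → r_n = 35.04 kips.
R_n = 1 × 20.57 + 3 × 35.04 = 125.7 kips.
Design strength φR_n = 0.75 × 125.7 = 94.3 kips.

94.3 kips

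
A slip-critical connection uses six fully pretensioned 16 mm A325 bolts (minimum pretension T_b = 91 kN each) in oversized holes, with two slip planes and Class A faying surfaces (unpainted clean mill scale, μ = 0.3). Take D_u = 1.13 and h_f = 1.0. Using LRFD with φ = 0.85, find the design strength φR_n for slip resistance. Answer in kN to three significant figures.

315 kN

R_n = μ · D_u · h_f · T_b · n_s · n_b = 0.3 × 1.13 × 1.0 × 91 × 2 × 6 = 370.2 kN.
Design strength φR_n = 0.85 × 370.2 = 315 kN.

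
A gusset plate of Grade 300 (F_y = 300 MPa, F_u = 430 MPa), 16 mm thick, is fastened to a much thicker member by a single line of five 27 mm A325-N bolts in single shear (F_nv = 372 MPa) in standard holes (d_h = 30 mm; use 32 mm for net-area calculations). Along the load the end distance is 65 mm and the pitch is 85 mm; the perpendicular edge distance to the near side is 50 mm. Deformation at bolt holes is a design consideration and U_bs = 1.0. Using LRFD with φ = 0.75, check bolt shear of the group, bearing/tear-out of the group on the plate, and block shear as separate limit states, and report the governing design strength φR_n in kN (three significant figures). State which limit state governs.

799 kN (bolt shear governs)

Bolt shear: A_b = π·27²/4 = 572.6 mm²; R_n = 372 × 572.6 × 5 × 1 / 1000 = 1065 kN → 0.75 × 1065 = 799 kN.
Bearing: edge l_c = 50, r_n = 412.8 kN; interior l_c = 55, r_n = 445.8 kN; R_n = 412.8 + 4·445.8 = 2196 kN → 1650 kN.
Block shear: A_gv = 6480, A_nv = 4176, A_nt = 544 mm²; R_n = min(0.6F_uA_nv, 0.6F_yA_gv) + U_bs·F_u·A_nt = 1311 kN → 983 kN.
Bolt shear governs: 799 kN.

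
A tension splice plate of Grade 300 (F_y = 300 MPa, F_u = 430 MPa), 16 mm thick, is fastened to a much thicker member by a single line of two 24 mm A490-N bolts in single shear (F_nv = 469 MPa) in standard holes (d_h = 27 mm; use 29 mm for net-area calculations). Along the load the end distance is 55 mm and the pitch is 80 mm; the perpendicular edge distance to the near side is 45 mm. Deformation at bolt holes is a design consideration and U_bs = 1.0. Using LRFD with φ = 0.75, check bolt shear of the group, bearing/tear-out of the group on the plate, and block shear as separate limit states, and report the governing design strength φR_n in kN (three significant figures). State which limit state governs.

318 kN (bolt shear governs)

Bolt shear: A_b = π·24²/4 = 452.4 mm²; R_n = 469 × 452.4 × 2 × 1 / 1000 = 424.3 kN → 0.75 × 424.3 = 318 kN.
Bearing: edge l_c = 41.5, r_n = 342.6 kN; interior l_c = 53, r_n = 396.3 kN; R_n = 342.6 + 1·396.3 = 738.9 kN → 554 kN.
Block shear: A_gv = 2160, A_nv = 1464, A_nt = 488 mm²; R_n = min(0.6F_uA_nv, 0.6F_yA_gv) + U_bs·F_u·A_nt = 587.6 kN → 441 kN.
Bolt shear governs: 318 kN.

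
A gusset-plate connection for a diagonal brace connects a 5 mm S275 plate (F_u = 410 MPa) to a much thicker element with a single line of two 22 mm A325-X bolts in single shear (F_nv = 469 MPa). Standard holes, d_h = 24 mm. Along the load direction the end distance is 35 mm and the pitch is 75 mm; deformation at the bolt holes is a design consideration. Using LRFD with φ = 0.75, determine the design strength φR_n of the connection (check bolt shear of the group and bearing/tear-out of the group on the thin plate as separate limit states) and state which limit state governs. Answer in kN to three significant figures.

124 kN (bearing governs)

Bolt shear: A_b = π·22²/4 = 380.1 mm²; R_n = 469 × 380.1 × 2 × 1 / 1000 = 356.6 kN → 0.75 × 356.6 = 267 kN.
Bearing (1.2 l_c t F_u ≤ 2.4 d t F_u): upper limit = 2.4·22·5·410 / 1000 = 108.2 kN.
  Edge l_c = 35 − 24/2 = 23 → r_n = 56.58 kN; interior l_c = 75 − 24 = 51 → r_n = 108.2 kN.
  R_n,bearing = 1·56.58 + 1·108.2 = 164.8 kN → 0.75 × 164.8 = 124 kN.
Bearing governs: 124 kN.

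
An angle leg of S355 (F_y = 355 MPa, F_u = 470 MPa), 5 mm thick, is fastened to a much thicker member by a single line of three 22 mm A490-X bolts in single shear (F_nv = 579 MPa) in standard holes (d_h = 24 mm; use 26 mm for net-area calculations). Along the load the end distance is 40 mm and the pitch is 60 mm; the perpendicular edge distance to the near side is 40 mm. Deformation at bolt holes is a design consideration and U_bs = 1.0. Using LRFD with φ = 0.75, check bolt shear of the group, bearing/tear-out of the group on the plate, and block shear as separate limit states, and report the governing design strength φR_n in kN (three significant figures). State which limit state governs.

Bolt shear: A_b = π·22²/4 = 380.1 mm²; R_n = 579 × 380.1 × 3 × 1 / 1000 = 660.3 kN → 0.75 × 660.3 = 495 kN.
Bearing: edge l_c = 28, r_n = 78.96 kN; interior l_c = 36, r_n = 101.5 kN; R_n = 78.96 + 2·101.5 = 282 kN → 212 kN.
Block shear: A_gv = 800, A_nv = 475, A_nt = 135 mm²; R_n = min(0.6F_uA_nv, 0.6F_yA_gv) + U_bs·F_u·A_nt = 197.4 kN → 148 kN.
Block shear governs: 148 kN.

148 kN (block shear governs)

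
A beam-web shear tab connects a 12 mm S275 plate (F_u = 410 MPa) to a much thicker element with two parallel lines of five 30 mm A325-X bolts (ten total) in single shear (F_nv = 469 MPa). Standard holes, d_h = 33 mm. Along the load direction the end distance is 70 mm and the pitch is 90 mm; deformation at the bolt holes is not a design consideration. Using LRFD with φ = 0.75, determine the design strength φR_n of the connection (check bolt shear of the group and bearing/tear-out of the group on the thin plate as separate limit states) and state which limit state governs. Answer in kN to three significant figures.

2490 kN (bolt shear governs)

Bolt shear: A_b = π·30²/4 = 706.9 mm²; R_n = 469 × 706.9 × 10 × 1 / 1000 = 3315 kN → 0.75 × 3315 = 2490 kN.
Bearing (1.5 l_c t F_u ≤ 3.0 d t F_u): upper limit = 3.0·30·12·410 / 1000 = 442.8 kN.
  Edge l_c = 70 − 33/2 = 53.5 → r_n = 394.8 kN; interior l_c = 90 − 33 = 57 → r_n = 420.7 kN.
  R_n,bearing = 2·394.8 + 8·420.7 = 4155 kN → 0.75 × 4155 = 3120 kN.
Bolt shear governs: 2490 kN.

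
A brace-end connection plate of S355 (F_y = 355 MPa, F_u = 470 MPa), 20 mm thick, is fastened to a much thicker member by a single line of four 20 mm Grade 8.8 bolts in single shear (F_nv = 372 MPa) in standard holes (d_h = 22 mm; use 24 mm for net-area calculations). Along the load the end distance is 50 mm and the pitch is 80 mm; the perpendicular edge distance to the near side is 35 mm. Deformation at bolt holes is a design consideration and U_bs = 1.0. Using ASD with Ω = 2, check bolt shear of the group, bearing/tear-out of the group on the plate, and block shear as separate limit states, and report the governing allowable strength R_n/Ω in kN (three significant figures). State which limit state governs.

Bolt shear: A_b = π·20²/4 = 314.2 mm²; R_n = 372 × 314.2 × 4 × 1 / 1000 = 467.5 kN → 467.5 / 2 = 234 kN.
Bearing: edge l_c = 39, r_n = 439.9 kN; interior l_c = 58, r_n = 451.2 kN; R_n = 439.9 + 3·451.2 = 1794 kN → 897 kN.
Block shear: A_gv = 5800, A_nv = 4120, A_nt = 460 mm²; R_n = min(0.6F_uA_nv, 0.6F_yA_gv) + U_bs·F_u·A_nt = 1378 kN → 689 kN.
Bolt shear governs: 234 kN.

234 kN (bolt shear governs)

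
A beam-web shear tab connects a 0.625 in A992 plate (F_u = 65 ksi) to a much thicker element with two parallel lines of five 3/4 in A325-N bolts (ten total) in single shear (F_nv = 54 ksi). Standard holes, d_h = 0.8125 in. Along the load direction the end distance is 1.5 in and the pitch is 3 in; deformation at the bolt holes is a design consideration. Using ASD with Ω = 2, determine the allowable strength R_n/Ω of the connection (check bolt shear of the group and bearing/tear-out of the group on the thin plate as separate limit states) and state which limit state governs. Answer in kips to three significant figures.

Bolt shear: A_b = π·0.75²/4 = 0.4418 in²; R_n = 54 × 0.4418 × 10 × 1 = 238.6 kips → 238.6 / 2 = 119 kips.
Bearing (1.2 l_c t F_u ≤ 2.4 d t F_u): upper limit = 2.4·0.75·0.625·65 = 73.12 kips.
  Edge l_c = 1.5 − 0.8125/2 = 1.094 → r_n = 53.32 kips; interior l_c = 3 − 0.8125 = 2.188 → r_n = 73.12 kips.
  R_n,bearing = 2·53.32 + 8·73.12 = 691.6 kips → 691.6 / 2 = 346 kips.
Bolt shear governs: 119 kips.

119 kips (bolt shear governs)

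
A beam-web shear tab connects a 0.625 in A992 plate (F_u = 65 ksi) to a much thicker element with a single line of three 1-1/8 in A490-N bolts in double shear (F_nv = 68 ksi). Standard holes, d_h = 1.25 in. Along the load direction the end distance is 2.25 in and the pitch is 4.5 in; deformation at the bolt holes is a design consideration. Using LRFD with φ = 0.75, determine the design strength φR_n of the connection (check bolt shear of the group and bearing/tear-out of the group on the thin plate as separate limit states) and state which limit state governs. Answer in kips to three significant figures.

Bolt shear: A_b = π·1.125²/4 = 0.994 in²; R_n = 68 × 0.994 × 3 × 2 = 405.6 kips → 0.75 × 405.6 = 304 kips.
Bearing (1.2 l_c t F_u ≤ 2.4 d t F_u): upper limit = 2.4·1.125·0.625·65 = 109.7 kips.
  Edge l_c = 2.25 − 1.25/2 = 1.625 → r_n = 79.22 kips; interior l_c = 4.5 − 1.25 = 3.25 → r_n = 109.7 kips.
  R_n,bearing = 1·79.22 + 2·109.7 = 298.6 kips → 0.75 × 298.6 = 224 kips.
Bearing governs: 224 kips.

224 kips (bearing governs)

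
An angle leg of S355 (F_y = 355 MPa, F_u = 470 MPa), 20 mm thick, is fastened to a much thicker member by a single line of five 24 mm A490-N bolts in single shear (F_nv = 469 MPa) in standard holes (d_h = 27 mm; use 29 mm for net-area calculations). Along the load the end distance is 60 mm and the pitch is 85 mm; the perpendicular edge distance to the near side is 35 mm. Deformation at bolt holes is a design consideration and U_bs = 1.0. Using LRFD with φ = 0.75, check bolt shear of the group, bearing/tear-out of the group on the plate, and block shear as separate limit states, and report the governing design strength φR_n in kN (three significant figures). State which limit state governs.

Bolt shear: A_b = π·24²/4 = 452.4 mm²; R_n = 469 × 452.4 × 5 × 1 / 1000 = 1061 kN → 0.75 × 1061 = 796 kN.
Bearing: edge l_c = 46.5, r_n = 524.5 kN; interior l_c = 58, r_n = 541.4 kN; R_n = 524.5 + 4·541.4 = 2690 kN → 2020 kN.
Block shear: A_gv = 8000, A_nv = 5390, A_nt = 410 mm²; R_n = min(0.6F_uA_nv, 0.6F_yA_gv) + U_bs·F_u·A_nt = 1713 kN → 1280 kN.
Bolt shear governs: 796 kN.

796 kN (bolt shear governs)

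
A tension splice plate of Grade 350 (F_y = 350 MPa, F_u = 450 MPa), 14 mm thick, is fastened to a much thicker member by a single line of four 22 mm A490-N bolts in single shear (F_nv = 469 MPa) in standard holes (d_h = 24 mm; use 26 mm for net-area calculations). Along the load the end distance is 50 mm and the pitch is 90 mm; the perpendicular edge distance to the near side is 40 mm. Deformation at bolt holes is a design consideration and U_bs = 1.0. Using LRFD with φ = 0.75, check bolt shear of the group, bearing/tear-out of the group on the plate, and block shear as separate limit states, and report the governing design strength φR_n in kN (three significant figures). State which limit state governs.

Bolt shear: A_b = π·22²/4 = 380.1 mm²; R_n = 469 × 380.1 × 4 × 1 / 1000 = 713.1 kN → 0.75 × 713.1 = 535 kN.
Bearing: edge l_c = 38, r_n = 287.3 kN; interior l_c = 66, r_n = 332.6 kN; R_n = 287.3 + 3·332.6 = 1285 kN → 964 kN.
Block shear: A_gv = 4480, A_nv = 3206, A_nt = 378 mm²; R_n = min(0.6F_uA_nv, 0.6F_yA_gv) + U_bs·F_u·A_nt = 1036 kN → 777 kN.
Bolt shear governs: 535 kN.

535 kN (bolt shear governs)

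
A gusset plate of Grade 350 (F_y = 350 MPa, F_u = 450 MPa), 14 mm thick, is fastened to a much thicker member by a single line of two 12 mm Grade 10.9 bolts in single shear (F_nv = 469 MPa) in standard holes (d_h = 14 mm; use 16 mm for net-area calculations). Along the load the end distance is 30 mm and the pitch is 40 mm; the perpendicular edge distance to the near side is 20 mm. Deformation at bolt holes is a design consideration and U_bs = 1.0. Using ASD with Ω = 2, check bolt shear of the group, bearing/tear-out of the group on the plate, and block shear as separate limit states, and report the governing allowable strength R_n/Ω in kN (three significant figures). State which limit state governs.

53 kN (bolt shear governs)

Bolt shear: A_b = π·12²/4 = 113.1 mm²; R_n = 469 × 113.1 × 2 × 1 / 1000 = 106.1 kN → 106.1 / 2 = 53 kN.
Bearing: edge l_c = 23, r_n = 173.9 kN; interior l_c = 26, r_n = 181.4 kN; R_n = 173.9 + 1·181.4 = 355.3 kN → 178 kN.
Block shear: A_gv = 980, A_nv = 644, A_nt = 168 mm²; R_n = min(0.6F_uA_nv, 0.6F_yA_gv) + U_bs·F_u·A_nt = 249.5 kN → 125 kN.
Bolt shear governs: 53 kN.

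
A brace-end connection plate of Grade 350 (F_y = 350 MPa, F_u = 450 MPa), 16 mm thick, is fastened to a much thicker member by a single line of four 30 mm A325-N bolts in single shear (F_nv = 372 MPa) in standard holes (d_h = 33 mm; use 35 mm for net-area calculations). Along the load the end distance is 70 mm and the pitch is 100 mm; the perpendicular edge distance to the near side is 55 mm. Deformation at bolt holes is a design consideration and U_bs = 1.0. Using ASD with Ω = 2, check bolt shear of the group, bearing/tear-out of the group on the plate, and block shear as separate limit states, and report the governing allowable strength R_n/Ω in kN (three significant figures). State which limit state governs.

Bolt shear: A_b = π·30²/4 = 706.9 mm²; R_n = 372 × 706.9 × 4 × 1 / 1000 = 1052 kN → 1052 / 2 = 526 kN.
Bearing: edge l_c = 53.5, r_n = 462.2 kN; interior l_c = 67, r_n = 518.4 kN; R_n = 462.2 + 3·518.4 = 2017 kN → 1010 kN.
Block shear: A_gv = 5920, A_nv = 3960, A_nt = 600 mm²; R_n = min(0.6F_uA_nv, 0.6F_yA_gv) + U_bs·F_u·A_nt = 1339 kN → 670 kN.
Bolt shear governs: 526 kN.

526 kN (bolt shear governs)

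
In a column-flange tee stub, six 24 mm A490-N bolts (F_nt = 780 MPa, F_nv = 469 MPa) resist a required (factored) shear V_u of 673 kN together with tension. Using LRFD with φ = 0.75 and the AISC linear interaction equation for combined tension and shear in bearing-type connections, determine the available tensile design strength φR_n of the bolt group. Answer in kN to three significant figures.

945 kN

A_b = π·24²/4 = 452.4 mm²; f_rv = 673 × 1000 / (6 × 452.4) = 247.9 MPa.
F'_nt = 1.3 F_nt − (F_nt / φF_nv) f_rv = 1.3·780 − (780/(0.75·469))·247.9 = 464.2 MPa, capped at F_nt → F'_nt = 464.2 MPa.
R_n = F'_nt · A_b · n = 464.2 × 452.4 × 6 / 1000 = 1260 kN.
Design strength φR_n = 0.75 × 1260 = 945 kN.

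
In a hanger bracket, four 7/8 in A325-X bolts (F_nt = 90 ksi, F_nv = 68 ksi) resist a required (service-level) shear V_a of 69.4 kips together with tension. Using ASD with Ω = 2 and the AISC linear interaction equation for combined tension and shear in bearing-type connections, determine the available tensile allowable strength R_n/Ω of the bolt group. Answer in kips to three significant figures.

A_b = π·0.875²/4 = 0.6013 in²; f_rv = 69.4 / (4 × 0.6013) = 28.85 ksi.
F'_nt = 1.3 F_nt − (Ω F_nt / F_nv) f_rv = 1.3·90 − (2·90/68)·28.85 = 40.62 ksi, capped at F_nt → F'_nt = 40.62 ksi.
R_n = F'_nt · A_b · n = 40.62 × 0.6013 × 4 = 97.71 kips.
Allowable strength R_n/Ω = 97.71 / 2 = 48.9 kips.

48.9 kips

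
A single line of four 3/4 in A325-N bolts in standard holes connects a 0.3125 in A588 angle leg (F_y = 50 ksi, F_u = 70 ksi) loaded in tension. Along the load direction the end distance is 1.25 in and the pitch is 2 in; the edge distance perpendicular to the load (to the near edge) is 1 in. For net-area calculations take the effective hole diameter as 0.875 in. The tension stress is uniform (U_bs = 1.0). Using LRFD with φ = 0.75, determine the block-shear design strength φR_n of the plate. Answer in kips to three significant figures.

50.4 kips

Shear plane L_v = 1.25 + 3·2 = 7.25 in; A_gv = 7.25 × 0.3125 = 2.266 in².
A_nv = (7.25 − 3.5·0.875) × 0.3125 = 1.309 in².
A_nt = (1 − 0.5·0.875) × 0.3125 = 0.1758 in².
0.6 F_u A_nv = 54.96 kips; 0.6 F_y A_gv = 67.97 kips → shear rupture governs the shear term.
R_n = 54.96 + 1.0 × 70 × 0.1758 = 67.27 kips.
Design strength φR_n = 0.75 × 67.27 = 50.4 kips.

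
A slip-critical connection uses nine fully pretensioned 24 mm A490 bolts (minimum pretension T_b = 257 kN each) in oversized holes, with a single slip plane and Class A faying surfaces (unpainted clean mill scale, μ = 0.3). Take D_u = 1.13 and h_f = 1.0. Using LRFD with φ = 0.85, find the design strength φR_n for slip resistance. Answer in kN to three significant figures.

666 kN

R_n = μ · D_u · h_f · T_b · n_s · n_b = 0.3 × 1.13 × 1.0 × 257 × 1 × 9 = 784.1 kN.
Design strength φR_n = 0.85 × 784.1 = 666 kN.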